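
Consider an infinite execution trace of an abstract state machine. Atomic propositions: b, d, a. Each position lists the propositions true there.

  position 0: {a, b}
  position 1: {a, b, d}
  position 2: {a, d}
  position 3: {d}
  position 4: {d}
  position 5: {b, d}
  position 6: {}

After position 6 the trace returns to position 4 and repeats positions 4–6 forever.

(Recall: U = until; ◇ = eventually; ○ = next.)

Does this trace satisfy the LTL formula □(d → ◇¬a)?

Yes

d → ◇¬a holds at every position 0..6, and those are all positions ever visited, so □(d → ◇¬a) holds.
Positions where d holds: 1, 2, 3, 4, 5.
Check ◇¬a at each: 1→ok, 2→ok, 3→ok, 4→ok, 5→ok.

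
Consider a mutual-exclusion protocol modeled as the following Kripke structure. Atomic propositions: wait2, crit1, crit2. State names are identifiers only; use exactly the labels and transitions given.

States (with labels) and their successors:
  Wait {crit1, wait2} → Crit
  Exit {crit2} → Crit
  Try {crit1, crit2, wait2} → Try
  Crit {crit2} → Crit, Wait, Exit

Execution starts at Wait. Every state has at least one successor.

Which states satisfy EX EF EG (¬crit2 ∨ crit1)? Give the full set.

{Try}

States satisfying EF EG (¬crit2 ∨ crit1): {Try}.
States satisfying EX EF EG (¬crit2 ∨ crit1): {Try}.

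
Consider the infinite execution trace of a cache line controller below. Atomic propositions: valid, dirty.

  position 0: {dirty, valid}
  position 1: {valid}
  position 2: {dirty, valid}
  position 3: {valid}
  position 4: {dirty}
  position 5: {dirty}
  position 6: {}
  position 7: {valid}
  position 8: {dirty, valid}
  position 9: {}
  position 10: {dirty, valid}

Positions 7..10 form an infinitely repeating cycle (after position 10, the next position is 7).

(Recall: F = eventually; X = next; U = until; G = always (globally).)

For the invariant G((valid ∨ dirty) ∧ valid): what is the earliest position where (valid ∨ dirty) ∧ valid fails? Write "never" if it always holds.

Check (valid ∨ dirty) ∧ valid at each position in order: 0 ✓, 1 ✓, 2 ✓, 3 ✓.
At position 4 the labels are {dirty}, so (valid ∨ dirty) ∧ valid is false there. This is the first violation.

4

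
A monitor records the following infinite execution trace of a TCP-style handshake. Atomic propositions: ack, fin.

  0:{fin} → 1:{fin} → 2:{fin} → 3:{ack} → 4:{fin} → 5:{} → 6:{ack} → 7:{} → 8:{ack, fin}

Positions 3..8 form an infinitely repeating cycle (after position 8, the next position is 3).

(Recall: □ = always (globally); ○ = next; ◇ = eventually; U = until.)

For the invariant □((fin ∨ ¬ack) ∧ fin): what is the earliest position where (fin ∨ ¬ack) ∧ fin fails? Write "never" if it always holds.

Check (fin ∨ ¬ack) ∧ fin at each position in order: 0 ✓, 1 ✓, 2 ✓.
At position 3 the labels are {ack}, so (fin ∨ ¬ack) ∧ fin is false there. This is the first violation.

3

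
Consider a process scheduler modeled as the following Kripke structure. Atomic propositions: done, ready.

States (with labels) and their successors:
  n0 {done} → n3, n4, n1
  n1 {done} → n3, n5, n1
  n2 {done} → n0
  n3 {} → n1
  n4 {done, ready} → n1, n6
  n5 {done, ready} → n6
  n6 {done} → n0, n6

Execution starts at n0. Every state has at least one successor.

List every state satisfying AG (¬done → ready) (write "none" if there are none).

none

States satisfying ¬done → ready: {n0, n1, n2, n4, n5, n6}.
States satisfying AG (¬done → ready): ∅.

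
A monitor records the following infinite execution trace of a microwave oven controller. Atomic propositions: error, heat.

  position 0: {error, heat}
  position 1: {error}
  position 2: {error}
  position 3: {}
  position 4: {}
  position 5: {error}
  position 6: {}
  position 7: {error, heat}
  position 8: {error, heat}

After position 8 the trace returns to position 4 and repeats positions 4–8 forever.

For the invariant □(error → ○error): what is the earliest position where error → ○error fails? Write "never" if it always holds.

2

Check error → ○error at each position in order: 0 ✓, 1 ✓.
At position 2 the labels are {error} and the next position 3 has {}, so error → ○error is false there. This is the first violation.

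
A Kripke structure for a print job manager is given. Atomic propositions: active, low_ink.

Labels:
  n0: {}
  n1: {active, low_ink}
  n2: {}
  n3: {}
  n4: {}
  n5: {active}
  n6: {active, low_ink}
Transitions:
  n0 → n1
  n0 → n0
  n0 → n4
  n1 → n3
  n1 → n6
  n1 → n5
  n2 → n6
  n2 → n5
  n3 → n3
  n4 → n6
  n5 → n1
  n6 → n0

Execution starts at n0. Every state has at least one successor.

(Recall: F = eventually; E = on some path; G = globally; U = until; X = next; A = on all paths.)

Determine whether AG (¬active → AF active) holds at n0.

Does not hold

States satisfying ¬active → AF active: {n1, n2, n4, n5, n6}.
States satisfying AG (¬active → AF active): ∅.
n0 is reachable from n0 and violates ¬active → AF active, so AG fails at n0.
n0 ∉ Sat(AG (¬active → AF active)).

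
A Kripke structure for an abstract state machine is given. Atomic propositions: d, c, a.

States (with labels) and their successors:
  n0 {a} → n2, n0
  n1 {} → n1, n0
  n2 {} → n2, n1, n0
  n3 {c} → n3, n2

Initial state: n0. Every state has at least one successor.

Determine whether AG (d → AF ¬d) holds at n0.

States satisfying d → AF ¬d: {n0, n1, n2, n3}.
States satisfying AG (d → AF ¬d): {n0, n1, n2, n3}.
Every state reachable from n0 satisfies d → AF ¬d.
n0 ∈ Sat(AG (d → AF ¬d)).

Satisfied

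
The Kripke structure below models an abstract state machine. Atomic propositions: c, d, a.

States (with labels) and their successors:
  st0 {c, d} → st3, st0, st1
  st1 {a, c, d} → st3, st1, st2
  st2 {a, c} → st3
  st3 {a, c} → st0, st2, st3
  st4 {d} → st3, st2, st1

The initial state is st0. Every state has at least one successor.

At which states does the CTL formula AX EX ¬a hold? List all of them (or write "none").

States satisfying EX ¬a: {st0, st3}.
States satisfying AX EX ¬a: {st2}.

{st2}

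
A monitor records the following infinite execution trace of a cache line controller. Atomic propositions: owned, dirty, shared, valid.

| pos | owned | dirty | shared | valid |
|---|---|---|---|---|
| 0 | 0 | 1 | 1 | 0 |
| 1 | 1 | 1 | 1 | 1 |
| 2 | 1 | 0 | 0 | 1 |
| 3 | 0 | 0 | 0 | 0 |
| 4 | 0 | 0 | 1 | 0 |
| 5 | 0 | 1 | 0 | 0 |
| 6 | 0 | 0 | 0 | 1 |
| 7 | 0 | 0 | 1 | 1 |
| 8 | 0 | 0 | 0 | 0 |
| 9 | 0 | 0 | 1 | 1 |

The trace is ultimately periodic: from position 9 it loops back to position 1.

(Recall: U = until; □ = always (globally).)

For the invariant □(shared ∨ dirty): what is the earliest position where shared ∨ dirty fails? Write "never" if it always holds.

Check shared ∨ dirty at each position in order: 0 ✓, 1 ✓.
At position 2 the labels are {owned, valid}, so shared ∨ dirty is false there. This is the first violation.

2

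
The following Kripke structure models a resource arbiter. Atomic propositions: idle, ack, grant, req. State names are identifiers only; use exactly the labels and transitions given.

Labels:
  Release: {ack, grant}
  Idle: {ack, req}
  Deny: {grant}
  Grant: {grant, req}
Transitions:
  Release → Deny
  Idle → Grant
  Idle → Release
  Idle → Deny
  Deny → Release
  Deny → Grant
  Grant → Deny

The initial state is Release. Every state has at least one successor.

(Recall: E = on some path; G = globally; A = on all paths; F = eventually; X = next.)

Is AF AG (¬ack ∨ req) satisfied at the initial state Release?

States satisfying AG (¬ack ∨ req): ∅.
States satisfying AF AG (¬ack ∨ req): ∅.
There is a path from Release along which AG (¬ack ∨ req) never holds.
Release ∉ Sat(AF AG (¬ack ∨ req)).

Does not hold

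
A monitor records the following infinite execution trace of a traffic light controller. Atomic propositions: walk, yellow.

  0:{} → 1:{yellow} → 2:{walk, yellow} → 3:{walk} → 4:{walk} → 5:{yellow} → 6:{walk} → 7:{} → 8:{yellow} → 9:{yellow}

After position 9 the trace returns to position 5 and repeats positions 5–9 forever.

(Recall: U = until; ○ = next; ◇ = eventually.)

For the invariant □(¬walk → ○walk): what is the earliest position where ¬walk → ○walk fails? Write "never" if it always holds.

At position 0 the labels are {} and the next position 1 has {yellow}, so ¬walk → ○walk is false there. This is the first violation.

0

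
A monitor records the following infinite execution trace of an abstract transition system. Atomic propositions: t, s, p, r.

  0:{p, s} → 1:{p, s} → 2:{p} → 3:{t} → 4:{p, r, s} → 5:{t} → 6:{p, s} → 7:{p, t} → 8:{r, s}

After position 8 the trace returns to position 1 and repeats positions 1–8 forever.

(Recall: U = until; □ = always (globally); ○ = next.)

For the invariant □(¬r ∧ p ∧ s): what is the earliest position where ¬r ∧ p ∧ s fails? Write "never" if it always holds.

Check ¬r ∧ p ∧ s at each position in order: 0 ✓, 1 ✓.
At position 2 the labels are {p}, so ¬r ∧ p ∧ s is false there. This is the first violation.

2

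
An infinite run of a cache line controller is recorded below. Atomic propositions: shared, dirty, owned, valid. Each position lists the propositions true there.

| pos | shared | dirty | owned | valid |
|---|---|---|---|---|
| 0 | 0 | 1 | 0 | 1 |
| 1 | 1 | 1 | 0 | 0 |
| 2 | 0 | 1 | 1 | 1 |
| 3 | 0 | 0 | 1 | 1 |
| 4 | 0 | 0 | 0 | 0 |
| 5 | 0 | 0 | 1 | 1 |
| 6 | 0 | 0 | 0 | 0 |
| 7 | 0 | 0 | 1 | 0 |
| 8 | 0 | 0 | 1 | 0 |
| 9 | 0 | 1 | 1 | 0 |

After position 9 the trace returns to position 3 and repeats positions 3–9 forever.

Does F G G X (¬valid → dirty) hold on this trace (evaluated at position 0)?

G G X (¬valid → dirty) is false at every position 0..9, so it never becomes true and F G G X (¬valid → dirty) fails.

No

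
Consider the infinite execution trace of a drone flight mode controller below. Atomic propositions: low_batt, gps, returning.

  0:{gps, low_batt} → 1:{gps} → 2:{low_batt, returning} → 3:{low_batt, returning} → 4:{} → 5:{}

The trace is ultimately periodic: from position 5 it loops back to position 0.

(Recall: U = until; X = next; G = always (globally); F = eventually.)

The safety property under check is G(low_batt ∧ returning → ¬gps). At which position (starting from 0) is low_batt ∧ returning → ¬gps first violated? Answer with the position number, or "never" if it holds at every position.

never

low_batt ∧ returning → ¬gps holds at every position 0..5, and those are all the positions the trace ever visits, so the invariant G(low_batt ∧ returning → ¬gps) is never violated.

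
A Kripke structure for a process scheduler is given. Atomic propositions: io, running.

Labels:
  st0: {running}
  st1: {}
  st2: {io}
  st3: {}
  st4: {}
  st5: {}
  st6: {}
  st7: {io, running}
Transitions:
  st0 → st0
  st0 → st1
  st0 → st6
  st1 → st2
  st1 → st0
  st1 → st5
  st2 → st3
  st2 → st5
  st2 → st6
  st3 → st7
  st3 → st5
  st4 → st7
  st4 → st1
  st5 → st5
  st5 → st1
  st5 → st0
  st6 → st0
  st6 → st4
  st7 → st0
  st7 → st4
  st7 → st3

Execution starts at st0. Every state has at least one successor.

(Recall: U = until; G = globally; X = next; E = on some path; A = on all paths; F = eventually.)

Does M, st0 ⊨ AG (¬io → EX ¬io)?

States satisfying ¬io → EX ¬io: {st0, st1, st2, st3, st4, st5, st6, st7}.
States satisfying AG (¬io → EX ¬io): {st0, st1, st2, st3, st4, st5, st6, st7}.
Every state reachable from st0 satisfies ¬io → EX ¬io.
st0 ∈ Sat(AG (¬io → EX ¬io)).

Yes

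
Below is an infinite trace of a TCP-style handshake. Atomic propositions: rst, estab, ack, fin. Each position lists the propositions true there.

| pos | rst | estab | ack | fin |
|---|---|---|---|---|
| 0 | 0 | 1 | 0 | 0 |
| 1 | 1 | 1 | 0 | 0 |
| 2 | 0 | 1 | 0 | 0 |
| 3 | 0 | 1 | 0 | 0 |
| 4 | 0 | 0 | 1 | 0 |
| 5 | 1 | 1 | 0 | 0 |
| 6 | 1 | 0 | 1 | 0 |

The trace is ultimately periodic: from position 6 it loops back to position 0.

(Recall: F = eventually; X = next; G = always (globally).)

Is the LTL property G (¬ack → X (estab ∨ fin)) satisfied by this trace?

¬ack → X (estab ∨ fin) must hold at every position from 0 onward. It fails at position 3, so G (¬ack → X (estab ∨ fin)) is false.
Positions where ¬ack holds: 0, 1, 2, 3, 5.
Check X (estab ∨ fin) at each: 0→ok, 1→ok, 2→ok, 3→fails, 5→fails.

Violated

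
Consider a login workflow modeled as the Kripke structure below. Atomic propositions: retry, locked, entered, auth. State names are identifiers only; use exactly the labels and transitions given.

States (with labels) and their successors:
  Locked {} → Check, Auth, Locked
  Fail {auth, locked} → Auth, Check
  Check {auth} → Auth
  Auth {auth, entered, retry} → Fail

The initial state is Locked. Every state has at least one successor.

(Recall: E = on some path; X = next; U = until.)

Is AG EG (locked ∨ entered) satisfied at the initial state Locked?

Does not hold

States satisfying EG (locked ∨ entered): {Fail, Auth}.
States satisfying AG EG (locked ∨ entered): ∅.
Check is reachable from Locked and violates EG (locked ∨ entered), so AG fails at Locked.
Locked ∉ Sat(AG EG (locked ∨ entered)).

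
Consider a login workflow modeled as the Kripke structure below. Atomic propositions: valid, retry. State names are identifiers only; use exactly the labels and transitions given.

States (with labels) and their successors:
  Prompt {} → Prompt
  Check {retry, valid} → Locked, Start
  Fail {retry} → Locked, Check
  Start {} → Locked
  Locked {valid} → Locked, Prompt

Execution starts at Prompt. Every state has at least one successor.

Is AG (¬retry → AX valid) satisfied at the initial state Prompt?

States satisfying ¬retry → AX valid: {Check, Fail, Start}.
States satisfying AG (¬retry → AX valid): ∅.
Prompt is reachable from Prompt and violates ¬retry → AX valid, so AG fails at Prompt.
Prompt ∉ Sat(AG (¬retry → AX valid)).

Does not hold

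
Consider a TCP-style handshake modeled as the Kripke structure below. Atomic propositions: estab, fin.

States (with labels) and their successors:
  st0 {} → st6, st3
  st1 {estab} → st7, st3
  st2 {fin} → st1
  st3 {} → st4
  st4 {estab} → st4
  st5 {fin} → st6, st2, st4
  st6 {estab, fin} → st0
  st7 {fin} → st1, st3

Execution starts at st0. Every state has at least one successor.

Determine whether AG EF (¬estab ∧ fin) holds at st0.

States satisfying EF (¬estab ∧ fin): {st1, st2, st5, st7}.
States satisfying AG EF (¬estab ∧ fin): ∅.
st0 is reachable from st0 and violates EF (¬estab ∧ fin), so AG fails at st0.
st0 ∉ Sat(AG EF (¬estab ∧ fin)).

Violated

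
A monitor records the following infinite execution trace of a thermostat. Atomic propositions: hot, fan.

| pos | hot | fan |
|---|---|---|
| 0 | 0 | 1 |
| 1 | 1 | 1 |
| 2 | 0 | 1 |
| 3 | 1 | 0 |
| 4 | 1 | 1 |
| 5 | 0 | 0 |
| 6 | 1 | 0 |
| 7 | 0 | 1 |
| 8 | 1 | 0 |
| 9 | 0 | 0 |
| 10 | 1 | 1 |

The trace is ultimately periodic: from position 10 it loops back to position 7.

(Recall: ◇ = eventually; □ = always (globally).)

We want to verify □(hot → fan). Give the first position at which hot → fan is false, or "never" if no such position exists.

3

Check hot → fan at each position in order: 0 ✓, 1 ✓, 2 ✓.
At position 3 the labels are {hot}, so hot → fan is false there. This is the first violation.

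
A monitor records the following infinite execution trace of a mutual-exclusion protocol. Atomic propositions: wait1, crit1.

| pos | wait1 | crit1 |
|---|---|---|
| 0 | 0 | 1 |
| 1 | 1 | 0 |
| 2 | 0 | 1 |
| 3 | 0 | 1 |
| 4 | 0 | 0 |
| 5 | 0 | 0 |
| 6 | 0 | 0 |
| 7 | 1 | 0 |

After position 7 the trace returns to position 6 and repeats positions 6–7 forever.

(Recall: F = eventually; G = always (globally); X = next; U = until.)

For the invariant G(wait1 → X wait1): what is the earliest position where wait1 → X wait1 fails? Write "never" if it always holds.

1

Check wait1 → X wait1 at each position in order: 0 ✓.
At position 1 the labels are {wait1} and the next position 2 has {crit1}, so wait1 → X wait1 is false there. This is the first violation.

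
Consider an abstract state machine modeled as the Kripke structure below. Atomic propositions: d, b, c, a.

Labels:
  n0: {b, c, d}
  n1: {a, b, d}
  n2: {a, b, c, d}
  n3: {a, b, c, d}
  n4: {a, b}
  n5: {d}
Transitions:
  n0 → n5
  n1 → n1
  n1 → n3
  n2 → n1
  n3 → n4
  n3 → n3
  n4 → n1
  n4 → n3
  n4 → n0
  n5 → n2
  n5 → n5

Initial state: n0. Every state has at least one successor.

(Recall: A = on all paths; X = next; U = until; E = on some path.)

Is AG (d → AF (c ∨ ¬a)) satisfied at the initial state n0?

States satisfying d → AF (c ∨ ¬a): {n0, n2, n3, n4, n5}.
States satisfying AG (d → AF (c ∨ ¬a)): ∅.
n1 is reachable from n0 and violates d → AF (c ∨ ¬a), so AG fails at n0.
n0 ∉ Sat(AG (d → AF (c ∨ ¬a))).

Violated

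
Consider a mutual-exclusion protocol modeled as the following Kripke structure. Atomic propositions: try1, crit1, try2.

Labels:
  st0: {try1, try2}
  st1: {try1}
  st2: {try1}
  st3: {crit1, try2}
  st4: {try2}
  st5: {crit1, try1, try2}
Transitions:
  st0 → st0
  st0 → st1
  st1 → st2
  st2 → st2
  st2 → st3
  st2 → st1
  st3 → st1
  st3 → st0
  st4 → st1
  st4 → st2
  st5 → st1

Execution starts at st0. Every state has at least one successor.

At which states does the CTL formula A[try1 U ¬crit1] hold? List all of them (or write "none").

{st0, st1, st2, st4, st5}

States satisfying try1: {st0, st1, st2, st5}.
States satisfying ¬crit1: {st0, st1, st2, st4}.
States satisfying A[try1 U ¬crit1]: {st0, st1, st2, st4, st5}.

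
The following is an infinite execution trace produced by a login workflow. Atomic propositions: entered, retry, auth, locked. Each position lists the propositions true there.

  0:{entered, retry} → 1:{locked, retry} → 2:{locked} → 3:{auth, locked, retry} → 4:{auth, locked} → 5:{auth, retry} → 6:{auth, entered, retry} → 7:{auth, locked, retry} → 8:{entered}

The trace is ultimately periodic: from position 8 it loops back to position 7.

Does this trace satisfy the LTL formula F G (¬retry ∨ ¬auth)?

G (¬retry ∨ ¬auth) is false at every position 0..8, so it never becomes true and F G (¬retry ∨ ¬auth) fails.

No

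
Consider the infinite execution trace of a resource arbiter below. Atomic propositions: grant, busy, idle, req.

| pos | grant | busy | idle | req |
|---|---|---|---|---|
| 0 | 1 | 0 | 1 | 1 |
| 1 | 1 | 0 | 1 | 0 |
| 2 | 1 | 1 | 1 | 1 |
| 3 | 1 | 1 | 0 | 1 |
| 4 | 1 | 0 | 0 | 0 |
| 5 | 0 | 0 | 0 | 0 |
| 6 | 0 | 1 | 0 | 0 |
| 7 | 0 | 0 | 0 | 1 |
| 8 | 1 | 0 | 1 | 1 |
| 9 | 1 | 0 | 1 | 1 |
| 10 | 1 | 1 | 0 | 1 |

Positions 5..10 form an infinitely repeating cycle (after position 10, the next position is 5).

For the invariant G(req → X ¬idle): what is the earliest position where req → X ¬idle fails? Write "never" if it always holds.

At position 0 the labels are {grant, idle, req} and the next position 1 has {grant, idle}, so req → X ¬idle is false there. This is the first violation.

0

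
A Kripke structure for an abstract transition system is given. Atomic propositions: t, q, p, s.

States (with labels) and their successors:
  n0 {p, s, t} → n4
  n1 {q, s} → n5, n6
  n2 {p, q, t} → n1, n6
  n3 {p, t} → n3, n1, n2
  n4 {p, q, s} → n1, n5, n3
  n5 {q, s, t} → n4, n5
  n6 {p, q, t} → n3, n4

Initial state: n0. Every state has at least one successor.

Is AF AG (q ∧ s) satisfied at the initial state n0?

States satisfying AG (q ∧ s): ∅.
States satisfying AF AG (q ∧ s): ∅.
There is a path from n0 along which AG (q ∧ s) never holds.
n0 ∉ Sat(AF AG (q ∧ s)).

Violated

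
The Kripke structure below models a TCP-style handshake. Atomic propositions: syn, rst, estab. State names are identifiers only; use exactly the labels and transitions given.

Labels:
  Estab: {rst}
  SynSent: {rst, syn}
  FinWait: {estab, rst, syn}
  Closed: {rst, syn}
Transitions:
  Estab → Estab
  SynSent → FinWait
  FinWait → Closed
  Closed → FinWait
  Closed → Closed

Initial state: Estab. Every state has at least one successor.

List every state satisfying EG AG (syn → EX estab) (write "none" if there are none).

States satisfying AG (syn → EX estab): {Estab}.
States satisfying EG AG (syn → EX estab): {Estab}.

{Estab}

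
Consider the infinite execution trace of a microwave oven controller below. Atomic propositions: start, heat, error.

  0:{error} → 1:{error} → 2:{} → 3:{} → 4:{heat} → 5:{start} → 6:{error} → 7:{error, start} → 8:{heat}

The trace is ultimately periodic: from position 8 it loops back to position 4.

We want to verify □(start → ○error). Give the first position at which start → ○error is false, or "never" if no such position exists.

7

Check start → ○error at each position in order: 0 ✓, 1 ✓, 2 ✓, 3 ✓, 4 ✓, 5 ✓, 6 ✓.
At position 7 the labels are {error, start} and the next position 8 has {heat}, so start → ○error is false there. This is the first violation.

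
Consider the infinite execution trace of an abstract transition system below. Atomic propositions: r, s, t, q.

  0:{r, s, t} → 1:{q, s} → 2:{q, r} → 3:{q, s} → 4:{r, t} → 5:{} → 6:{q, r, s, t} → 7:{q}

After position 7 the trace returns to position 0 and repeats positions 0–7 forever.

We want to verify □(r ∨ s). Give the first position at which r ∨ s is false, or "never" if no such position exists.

Check r ∨ s at each position in order: 0 ✓, 1 ✓, 2 ✓, 3 ✓, 4 ✓.
At position 5 the labels are {}, so r ∨ s is false there. This is the first violation.

5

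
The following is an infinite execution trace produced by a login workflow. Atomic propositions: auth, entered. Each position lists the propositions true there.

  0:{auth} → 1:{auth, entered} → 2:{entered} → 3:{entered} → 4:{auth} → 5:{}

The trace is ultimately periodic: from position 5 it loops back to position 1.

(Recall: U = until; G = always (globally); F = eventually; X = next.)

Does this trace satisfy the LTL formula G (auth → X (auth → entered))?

auth → X (auth → entered) holds at every position 0..5, and those are all positions ever visited, so G (auth → X (auth → entered)) holds.
Positions where auth holds: 0, 1, 4.
Check X (auth → entered) at each: 0→ok, 1→ok, 4→ok.

Yes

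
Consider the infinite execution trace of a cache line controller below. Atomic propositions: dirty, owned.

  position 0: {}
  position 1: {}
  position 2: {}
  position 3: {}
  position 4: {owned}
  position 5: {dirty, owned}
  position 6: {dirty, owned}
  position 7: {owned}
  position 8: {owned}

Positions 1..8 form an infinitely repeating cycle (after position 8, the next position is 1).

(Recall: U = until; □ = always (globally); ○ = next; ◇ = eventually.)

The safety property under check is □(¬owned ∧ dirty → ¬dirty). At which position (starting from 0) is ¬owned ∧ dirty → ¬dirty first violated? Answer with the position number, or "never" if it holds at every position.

¬owned ∧ dirty → ¬dirty holds at every position 0..8, and those are all the positions the trace ever visits, so the invariant □(¬owned ∧ dirty → ¬dirty) is never violated.

never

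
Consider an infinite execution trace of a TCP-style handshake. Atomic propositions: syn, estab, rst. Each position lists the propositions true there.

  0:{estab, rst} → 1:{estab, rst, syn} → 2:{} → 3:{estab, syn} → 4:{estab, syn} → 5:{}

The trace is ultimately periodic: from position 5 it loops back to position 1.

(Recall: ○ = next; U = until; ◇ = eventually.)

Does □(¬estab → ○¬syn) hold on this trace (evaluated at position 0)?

¬estab → ○¬syn must hold at every position from 0 onward. It fails at position 2, so □(¬estab → ○¬syn) is false.
Positions where ¬estab holds: 2, 5.
Check ○¬syn at each: 2→fails, 5→fails.

Violated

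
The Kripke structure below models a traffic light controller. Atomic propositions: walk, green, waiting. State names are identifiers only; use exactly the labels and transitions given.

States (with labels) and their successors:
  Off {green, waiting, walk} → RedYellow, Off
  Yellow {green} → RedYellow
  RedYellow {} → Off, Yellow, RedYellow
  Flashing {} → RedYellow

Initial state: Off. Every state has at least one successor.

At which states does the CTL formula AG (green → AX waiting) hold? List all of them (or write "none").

none

States satisfying green → AX waiting: {RedYellow, Flashing}.
States satisfying AG (green → AX waiting): ∅.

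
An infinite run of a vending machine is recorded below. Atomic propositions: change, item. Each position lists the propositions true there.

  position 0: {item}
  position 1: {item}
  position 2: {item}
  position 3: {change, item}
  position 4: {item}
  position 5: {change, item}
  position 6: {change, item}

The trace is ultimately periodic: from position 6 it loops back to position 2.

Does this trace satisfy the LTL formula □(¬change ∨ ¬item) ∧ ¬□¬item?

¬change ∨ ¬item must hold at every position from 0 onward. It fails at position 3, so □(¬change ∨ ¬item) is false.
At position 0: □(¬change ∨ ¬item) is false; ¬□¬item is true; so □(¬change ∨ ¬item) ∧ ¬□¬item is false.

No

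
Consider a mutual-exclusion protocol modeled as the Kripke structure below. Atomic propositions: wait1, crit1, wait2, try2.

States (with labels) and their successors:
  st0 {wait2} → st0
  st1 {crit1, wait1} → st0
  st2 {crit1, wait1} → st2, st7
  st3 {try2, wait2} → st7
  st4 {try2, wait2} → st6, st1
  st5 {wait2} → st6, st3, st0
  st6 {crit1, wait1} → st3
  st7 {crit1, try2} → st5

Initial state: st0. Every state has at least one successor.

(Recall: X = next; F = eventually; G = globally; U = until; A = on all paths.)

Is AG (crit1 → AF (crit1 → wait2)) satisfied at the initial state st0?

Yes

States satisfying crit1 → AF (crit1 → wait2): {st0, st1, st3, st4, st5, st6, st7}.
States satisfying AG (crit1 → AF (crit1 → wait2)): {st0, st1, st3, st4, st5, st6, st7}.
Every state reachable from st0 satisfies crit1 → AF (crit1 → wait2).
st0 ∈ Sat(AG (crit1 → AF (crit1 → wait2))).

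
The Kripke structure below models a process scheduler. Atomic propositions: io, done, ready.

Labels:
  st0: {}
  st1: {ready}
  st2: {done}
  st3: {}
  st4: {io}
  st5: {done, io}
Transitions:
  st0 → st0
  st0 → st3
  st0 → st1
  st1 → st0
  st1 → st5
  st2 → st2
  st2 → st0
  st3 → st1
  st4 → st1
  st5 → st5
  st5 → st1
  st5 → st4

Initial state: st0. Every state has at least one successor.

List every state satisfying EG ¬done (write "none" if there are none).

{st0, st1, st3, st4}

States satisfying ¬done: {st0, st1, st3, st4}.
States satisfying EG ¬done: {st0, st1, st3, st4}.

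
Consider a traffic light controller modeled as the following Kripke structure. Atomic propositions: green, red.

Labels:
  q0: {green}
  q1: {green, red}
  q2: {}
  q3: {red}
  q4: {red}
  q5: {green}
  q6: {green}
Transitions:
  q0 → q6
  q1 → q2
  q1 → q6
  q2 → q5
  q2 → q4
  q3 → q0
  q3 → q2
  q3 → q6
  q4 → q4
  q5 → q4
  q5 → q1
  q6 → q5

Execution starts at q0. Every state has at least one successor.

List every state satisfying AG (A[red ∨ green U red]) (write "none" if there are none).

States satisfying A[red ∨ green U red]: {q0, q1, q3, q4, q5, q6}.
States satisfying AG (A[red ∨ green U red]): {q4}.

{q4}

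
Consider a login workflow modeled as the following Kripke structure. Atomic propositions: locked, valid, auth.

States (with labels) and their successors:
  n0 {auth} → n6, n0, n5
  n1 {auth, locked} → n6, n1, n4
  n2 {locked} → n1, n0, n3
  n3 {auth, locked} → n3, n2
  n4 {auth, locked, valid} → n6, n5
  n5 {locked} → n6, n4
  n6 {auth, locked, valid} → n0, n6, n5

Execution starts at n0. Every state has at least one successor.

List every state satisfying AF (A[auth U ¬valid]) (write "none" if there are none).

States satisfying A[auth U ¬valid]: {n0, n1, n2, n3, n5}.
States satisfying AF (A[auth U ¬valid]): {n0, n1, n2, n3, n5}.

{n0, n1, n2, n3, n5}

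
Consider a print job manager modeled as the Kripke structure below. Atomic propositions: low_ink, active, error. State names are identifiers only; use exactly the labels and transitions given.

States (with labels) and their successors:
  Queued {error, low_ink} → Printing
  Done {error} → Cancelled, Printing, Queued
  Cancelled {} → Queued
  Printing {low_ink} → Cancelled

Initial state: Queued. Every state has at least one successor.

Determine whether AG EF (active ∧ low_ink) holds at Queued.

Does not hold

States satisfying EF (active ∧ low_ink): ∅.
States satisfying AG EF (active ∧ low_ink): ∅.
Cancelled is reachable from Queued and violates EF (active ∧ low_ink), so AG fails at Queued.
Queued ∉ Sat(AG EF (active ∧ low_ink)).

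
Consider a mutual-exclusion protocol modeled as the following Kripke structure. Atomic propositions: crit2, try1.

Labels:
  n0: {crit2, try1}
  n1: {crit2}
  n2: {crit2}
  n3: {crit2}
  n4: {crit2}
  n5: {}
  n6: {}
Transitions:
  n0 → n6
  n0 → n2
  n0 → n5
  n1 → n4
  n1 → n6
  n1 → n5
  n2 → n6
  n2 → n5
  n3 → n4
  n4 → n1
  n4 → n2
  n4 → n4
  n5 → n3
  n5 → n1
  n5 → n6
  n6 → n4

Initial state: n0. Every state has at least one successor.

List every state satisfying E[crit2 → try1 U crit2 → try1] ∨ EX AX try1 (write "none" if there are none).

{n0, n5, n6}

States satisfying crit2 → try1: {n0, n5, n6}.
States satisfying E[crit2 → try1 U crit2 → try1]: {n0, n5, n6}.
States satisfying AX try1: ∅.
States satisfying EX AX try1: ∅.
States satisfying E[crit2 → try1 U crit2 → try1] ∨ EX AX try1: {n0, n5, n6}.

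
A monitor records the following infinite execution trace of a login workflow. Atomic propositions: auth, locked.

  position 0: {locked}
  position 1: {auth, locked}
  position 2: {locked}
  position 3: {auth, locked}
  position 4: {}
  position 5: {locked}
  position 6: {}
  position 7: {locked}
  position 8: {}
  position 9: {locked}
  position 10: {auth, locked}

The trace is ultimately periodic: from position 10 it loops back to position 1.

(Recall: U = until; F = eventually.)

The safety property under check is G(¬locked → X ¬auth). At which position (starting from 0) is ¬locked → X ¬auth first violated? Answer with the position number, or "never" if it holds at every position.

¬locked → X ¬auth holds at every position 0..10, and those are all the positions the trace ever visits, so the invariant G(¬locked → X ¬auth) is never violated.

never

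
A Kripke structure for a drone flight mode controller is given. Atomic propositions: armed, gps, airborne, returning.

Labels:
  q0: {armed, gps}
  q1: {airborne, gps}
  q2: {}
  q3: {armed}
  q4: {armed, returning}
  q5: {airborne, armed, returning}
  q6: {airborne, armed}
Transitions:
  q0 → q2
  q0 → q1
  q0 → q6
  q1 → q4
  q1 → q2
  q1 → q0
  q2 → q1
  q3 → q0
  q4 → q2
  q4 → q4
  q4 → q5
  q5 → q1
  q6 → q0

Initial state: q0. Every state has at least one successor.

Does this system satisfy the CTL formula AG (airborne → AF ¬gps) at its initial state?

States satisfying airborne → AF ¬gps: {q0, q2, q3, q4, q5, q6}.
States satisfying AG (airborne → AF ¬gps): ∅.
q1 is reachable from q0 and violates airborne → AF ¬gps, so AG fails at q0.
q0 ∉ Sat(AG (airborne → AF ¬gps)).

Violated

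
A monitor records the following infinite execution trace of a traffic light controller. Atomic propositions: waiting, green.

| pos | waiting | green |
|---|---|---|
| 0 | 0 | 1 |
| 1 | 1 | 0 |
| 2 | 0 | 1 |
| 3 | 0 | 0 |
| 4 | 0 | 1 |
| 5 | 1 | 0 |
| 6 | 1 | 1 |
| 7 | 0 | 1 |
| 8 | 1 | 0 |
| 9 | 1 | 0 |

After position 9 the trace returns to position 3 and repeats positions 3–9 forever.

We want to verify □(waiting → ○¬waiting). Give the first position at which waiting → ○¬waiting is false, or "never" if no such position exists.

Check waiting → ○¬waiting at each position in order: 0 ✓, 1 ✓, 2 ✓, 3 ✓, 4 ✓.
At position 5 the labels are {waiting} and the next position 6 has {green, waiting}, so waiting → ○¬waiting is false there. This is the first violation.

5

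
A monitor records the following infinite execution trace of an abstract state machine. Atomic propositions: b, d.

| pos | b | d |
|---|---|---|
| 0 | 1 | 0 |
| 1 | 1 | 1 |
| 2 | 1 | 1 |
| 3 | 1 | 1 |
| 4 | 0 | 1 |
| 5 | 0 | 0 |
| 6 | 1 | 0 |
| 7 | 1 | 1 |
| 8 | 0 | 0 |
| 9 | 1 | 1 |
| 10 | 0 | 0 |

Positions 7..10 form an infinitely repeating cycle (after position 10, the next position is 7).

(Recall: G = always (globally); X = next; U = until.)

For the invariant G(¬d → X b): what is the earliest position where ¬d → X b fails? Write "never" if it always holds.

¬d → X b holds at every position 0..10, and those are all the positions the trace ever visits, so the invariant G(¬d → X b) is never violated.

never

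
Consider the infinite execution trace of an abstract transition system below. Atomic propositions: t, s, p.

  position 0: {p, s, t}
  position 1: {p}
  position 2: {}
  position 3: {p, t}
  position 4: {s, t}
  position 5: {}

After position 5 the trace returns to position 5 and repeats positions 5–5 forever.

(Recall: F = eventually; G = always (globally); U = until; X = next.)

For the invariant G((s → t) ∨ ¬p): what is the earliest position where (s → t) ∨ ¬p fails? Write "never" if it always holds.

never

(s → t) ∨ ¬p holds at every position 0..5, and those are all the positions the trace ever visits, so the invariant G((s → t) ∨ ¬p) is never violated.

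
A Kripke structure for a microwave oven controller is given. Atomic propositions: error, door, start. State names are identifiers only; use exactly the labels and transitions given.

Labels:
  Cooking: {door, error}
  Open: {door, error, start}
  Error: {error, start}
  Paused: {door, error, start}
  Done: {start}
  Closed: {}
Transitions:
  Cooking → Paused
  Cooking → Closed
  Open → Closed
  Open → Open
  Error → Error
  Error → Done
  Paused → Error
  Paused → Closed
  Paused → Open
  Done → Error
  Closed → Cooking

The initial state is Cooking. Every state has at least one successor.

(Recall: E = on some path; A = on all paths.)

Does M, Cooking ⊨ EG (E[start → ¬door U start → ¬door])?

States satisfying E[start → ¬door U start → ¬door]: {Cooking, Error, Done, Closed}.
States satisfying EG (E[start → ¬door U start → ¬door]): {Cooking, Error, Done, Closed}.
Cooking ∈ Sat(EG (E[start → ¬door U start → ¬door])).

Holds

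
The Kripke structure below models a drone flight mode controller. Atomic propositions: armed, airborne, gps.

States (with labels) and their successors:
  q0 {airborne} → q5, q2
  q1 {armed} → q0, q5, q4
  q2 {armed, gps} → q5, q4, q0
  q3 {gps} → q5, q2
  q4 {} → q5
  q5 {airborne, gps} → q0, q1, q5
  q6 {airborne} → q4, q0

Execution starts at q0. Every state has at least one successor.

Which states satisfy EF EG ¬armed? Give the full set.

States satisfying EG ¬armed: {q0, q3, q4, q5, q6}.
States satisfying EF EG ¬armed: {q0, q1, q2, q3, q4, q5, q6}.

{q0, q1, q2, q3, q4, q5, q6}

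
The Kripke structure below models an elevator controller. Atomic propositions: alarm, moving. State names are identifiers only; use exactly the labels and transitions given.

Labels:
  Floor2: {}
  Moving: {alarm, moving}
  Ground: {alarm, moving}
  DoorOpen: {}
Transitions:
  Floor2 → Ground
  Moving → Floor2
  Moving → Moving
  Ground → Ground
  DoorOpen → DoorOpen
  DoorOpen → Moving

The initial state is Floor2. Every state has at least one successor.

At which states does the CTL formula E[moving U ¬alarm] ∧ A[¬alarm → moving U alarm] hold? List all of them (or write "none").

{Moving}

States satisfying moving: {Moving, Ground}.
States satisfying ¬alarm: {Floor2, DoorOpen}.
States satisfying E[moving U ¬alarm]: {Floor2, Moving, DoorOpen}.
States satisfying ¬alarm → moving: {Moving, Ground}.
States satisfying alarm: {Moving, Ground}.
States satisfying A[¬alarm → moving U alarm]: {Moving, Ground}.
States satisfying E[moving U ¬alarm] ∧ A[¬alarm → moving U alarm]: {Moving}.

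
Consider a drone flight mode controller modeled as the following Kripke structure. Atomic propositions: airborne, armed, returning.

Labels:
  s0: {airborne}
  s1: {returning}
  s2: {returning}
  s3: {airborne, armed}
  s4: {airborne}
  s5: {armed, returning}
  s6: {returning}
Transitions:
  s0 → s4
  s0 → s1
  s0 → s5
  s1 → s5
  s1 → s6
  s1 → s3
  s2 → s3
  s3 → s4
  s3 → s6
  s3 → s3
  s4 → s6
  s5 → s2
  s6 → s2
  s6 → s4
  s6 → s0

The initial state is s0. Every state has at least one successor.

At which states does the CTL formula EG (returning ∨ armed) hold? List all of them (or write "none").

States satisfying returning ∨ armed: {s1, s2, s3, s5, s6}.
States satisfying EG (returning ∨ armed): {s1, s2, s3, s5, s6}.

{s1, s2, s3, s5, s6}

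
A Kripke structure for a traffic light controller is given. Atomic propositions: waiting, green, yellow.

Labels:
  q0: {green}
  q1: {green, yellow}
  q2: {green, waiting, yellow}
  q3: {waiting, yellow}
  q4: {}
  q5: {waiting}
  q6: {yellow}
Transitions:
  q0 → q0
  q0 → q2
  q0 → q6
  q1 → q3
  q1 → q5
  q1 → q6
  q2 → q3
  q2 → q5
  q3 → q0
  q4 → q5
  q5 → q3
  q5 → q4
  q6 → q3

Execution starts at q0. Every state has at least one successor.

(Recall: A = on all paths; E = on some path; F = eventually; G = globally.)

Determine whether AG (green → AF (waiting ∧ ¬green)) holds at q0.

States satisfying green → AF (waiting ∧ ¬green): {q1, q2, q3, q4, q5, q6}.
States satisfying AG (green → AF (waiting ∧ ¬green)): ∅.
q0 is reachable from q0 and violates green → AF (waiting ∧ ¬green), so AG fails at q0.
q0 ∉ Sat(AG (green → AF (waiting ∧ ¬green))).

No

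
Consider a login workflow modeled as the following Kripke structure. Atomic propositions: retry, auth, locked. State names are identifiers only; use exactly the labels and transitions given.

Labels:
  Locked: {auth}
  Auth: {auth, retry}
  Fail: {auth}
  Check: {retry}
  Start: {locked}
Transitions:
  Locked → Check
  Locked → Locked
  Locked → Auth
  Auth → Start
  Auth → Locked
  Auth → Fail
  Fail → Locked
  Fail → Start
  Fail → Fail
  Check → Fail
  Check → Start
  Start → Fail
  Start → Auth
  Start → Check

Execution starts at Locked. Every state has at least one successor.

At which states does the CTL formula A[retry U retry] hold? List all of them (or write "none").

States satisfying retry: {Auth, Check}.
States satisfying A[retry U retry]: {Auth, Check}.

{Auth, Check}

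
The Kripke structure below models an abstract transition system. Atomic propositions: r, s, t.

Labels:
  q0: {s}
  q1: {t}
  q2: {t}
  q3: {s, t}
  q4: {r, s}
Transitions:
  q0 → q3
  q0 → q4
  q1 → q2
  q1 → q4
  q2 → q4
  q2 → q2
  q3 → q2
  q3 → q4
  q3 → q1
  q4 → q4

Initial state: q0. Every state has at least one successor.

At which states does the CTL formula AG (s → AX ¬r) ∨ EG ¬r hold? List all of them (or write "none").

States satisfying s → AX ¬r: {q1, q2}.
States satisfying AG (s → AX ¬r): ∅.
States satisfying ¬r: {q0, q1, q2, q3}.
States satisfying EG ¬r: {q0, q1, q2, q3}.
States satisfying AG (s → AX ¬r) ∨ EG ¬r: {q0, q1, q2, q3}.

{q0, q1, q2, q3}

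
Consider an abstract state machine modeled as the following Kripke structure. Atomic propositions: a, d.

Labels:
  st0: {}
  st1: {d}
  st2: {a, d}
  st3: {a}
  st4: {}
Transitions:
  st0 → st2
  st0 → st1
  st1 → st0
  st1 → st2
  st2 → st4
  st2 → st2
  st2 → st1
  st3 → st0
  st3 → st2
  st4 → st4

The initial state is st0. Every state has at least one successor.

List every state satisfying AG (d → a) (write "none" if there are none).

{st4}

States satisfying d → a: {st0, st2, st3, st4}.
States satisfying AG (d → a): {st4}.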